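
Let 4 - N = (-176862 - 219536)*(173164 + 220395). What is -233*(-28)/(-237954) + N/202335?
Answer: 883863107609812/1146343395 ≈ 7.7103e+5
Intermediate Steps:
N = 156006000486 (N = 4 - (-176862 - 219536)*(173164 + 220395) = 4 - (-396398)*393559 = 4 - 1*(-156006000482) = 4 + 156006000482 = 156006000486)
-233*(-28)/(-237954) + N/202335 = -233*(-28)/(-237954) + 156006000486/202335 = 6524*(-1/237954) + 156006000486*(1/202335) = -3262/118977 + 7428857166/9635 = 883863107609812/1146343395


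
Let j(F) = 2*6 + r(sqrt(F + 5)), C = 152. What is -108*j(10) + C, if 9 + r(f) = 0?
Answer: -172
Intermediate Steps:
r(f) = -9 (r(f) = -9 + 0 = -9)
j(F) = 3 (j(F) = 2*6 - 9 = 12 - 9 = 3)
-108*j(10) + C = -108*3 + 152 = -324 + 152 = -172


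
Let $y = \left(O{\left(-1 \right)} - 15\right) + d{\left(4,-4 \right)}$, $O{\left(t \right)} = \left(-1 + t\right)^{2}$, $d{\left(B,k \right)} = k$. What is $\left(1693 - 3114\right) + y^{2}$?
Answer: $-1196$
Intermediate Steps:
$y = -15$ ($y = \left(\left(-1 - 1\right)^{2} - 15\right) - 4 = \left(\left(-2\right)^{2} - 15\right) - 4 = \left(4 - 15\right) - 4 = -11 - 4 = -15$)
$\left(1693 - 3114\right) + y^{2} = \left(1693 - 3114\right) + \left(-15\right)^{2} = -1421 + 225 = -1196$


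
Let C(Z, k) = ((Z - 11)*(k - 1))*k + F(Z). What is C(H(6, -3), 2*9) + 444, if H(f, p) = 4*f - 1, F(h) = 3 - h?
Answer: 4096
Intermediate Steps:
H(f, p) = -1 + 4*f
C(Z, k) = 3 - Z + k*(-1 + k)*(-11 + Z) (C(Z, k) = ((Z - 11)*(k - 1))*k + (3 - Z) = ((-11 + Z)*(-1 + k))*k + (3 - Z) = ((-1 + k)*(-11 + Z))*k + (3 - Z) = k*(-1 + k)*(-11 + Z) + (3 - Z) = 3 - Z + k*(-1 + k)*(-11 + Z))
C(H(6, -3), 2*9) + 444 = (3 - (-1 + 4*6) - 11*(2*9)**2 + 11*(2*9) + (-1 + 4*6)*(2*9)**2 - (-1 + 4*6)*2*9) + 444 = (3 - (-1 + 24) - 11*18**2 + 11*18 + (-1 + 24)*18**2 - 1*(-1 + 24)*18) + 444 = (3 - 1*23 - 11*324 + 198 + 23*324 - 1*23*18) + 444 = (3 - 23 - 3564 + 198 + 7452 - 414) + 444 = 3652 + 444 = 4096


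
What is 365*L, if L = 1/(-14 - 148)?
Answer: -365/162 ≈ -2.2531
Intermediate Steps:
L = -1/162 (L = 1/(-162) = -1/162 ≈ -0.0061728)
365*L = 365*(-1/162) = -365/162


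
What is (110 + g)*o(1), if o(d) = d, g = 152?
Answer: 262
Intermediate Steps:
(110 + g)*o(1) = (110 + 152)*1 = 262*1 = 262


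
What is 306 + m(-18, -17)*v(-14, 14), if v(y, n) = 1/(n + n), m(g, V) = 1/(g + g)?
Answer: 308447/1008 ≈ 306.00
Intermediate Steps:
m(g, V) = 1/(2*g)
v(y, n) = 1/(2*n)
306 + m(-18, -17)*v(-14, 14) = 306 + ((1/2)/(-18))*((1/2)/14) = 306 + ((1/2)*(-1/18))*((1/2)*(1/14)) = 306 - 1/36*1/28 = 306 - 1/1008 = 308447/1008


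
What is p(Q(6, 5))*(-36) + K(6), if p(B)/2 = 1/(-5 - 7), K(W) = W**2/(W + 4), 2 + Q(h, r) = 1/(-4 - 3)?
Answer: 48/5 ≈ 9.6000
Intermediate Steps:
Q(h, r) = -15/7 (Q(h, r) = -2 + 1/(-4 - 3) = -2 + 1/(-7) = -2 - 1/7 = -15/7)
K(W) = W**2/(4 + W)
p(B) = -1/6 (p(B) = 2/(-5 - 7) = 2/(-12) = 2*(-1/12) = -1/6)
p(Q(6, 5))*(-36) + K(6) = -1/6*(-36) + 6**2/(4 + 6) = 6 + 36/10 = 6 + 36*(1/10) = 6 + 18/5 = 48/5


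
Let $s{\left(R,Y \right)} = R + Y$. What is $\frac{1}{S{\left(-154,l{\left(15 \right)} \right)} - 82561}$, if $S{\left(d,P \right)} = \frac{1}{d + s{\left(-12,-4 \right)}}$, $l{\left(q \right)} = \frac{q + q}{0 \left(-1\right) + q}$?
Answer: $- \frac{170}{14035371} \approx -1.2112 \cdot 10^{-5}$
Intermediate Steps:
$l{\left(q \right)} = 2$ ($l{\left(q \right)} = \frac{2 q}{0 + q} = \frac{2 q}{q} = 2$)
$S{\left(d,P \right)} = \frac{1}{-16 + d}$ ($S{\left(d,P \right)} = \frac{1}{d - 16} = \frac{1}{-16 + d}$)
$\frac{1}{S{\left(-154,l{\left(15 \right)} \right)} - 82561} = \frac{1}{\frac{1}{-16 - 154} - 82561} = \frac{1}{\frac{1}{-170} - 82561} = \frac{1}{- \frac{1}{170} - 82561} = \frac{1}{- \frac{14035371}{170}} = - \frac{170}{14035371}$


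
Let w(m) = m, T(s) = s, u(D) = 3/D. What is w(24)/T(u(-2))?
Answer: -16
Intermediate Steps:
w(24)/T(u(-2)) = 24/((3/(-2))) = 24/((3*(-1/2))) = 24/(-3/2) = 24*(-2/3) = -16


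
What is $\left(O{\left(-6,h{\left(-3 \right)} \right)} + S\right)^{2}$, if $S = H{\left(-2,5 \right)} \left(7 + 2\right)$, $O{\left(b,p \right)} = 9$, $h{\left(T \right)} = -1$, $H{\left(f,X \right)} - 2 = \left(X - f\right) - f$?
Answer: $11664$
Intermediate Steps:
$H{\left(f,X \right)} = 2 + X - 2 f$ ($H{\left(f,X \right)} = 2 + \left(\left(X - f\right) - f\right) = 2 + \left(X - 2 f\right) = 2 + X - 2 f$)
$S = 99$ ($S = \left(2 + 5 - -4\right) \left(7 + 2\right) = \left(2 + 5 + 4\right) 9 = 11 \cdot 9 = 99$)
$\left(O{\left(-6,h{\left(-3 \right)} \right)} + S\right)^{2} = \left(9 + 99\right)^{2} = 108^{2} = 11664$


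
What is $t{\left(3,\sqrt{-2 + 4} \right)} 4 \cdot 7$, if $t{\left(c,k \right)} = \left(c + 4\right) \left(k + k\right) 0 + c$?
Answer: $84$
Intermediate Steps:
$t{\left(c,k \right)} = c$ ($t{\left(c,k \right)} = \left(4 + c\right) 2 k 0 + c = 2 k \left(4 + c\right) 0 + c = 0 + c = c$)
$t{\left(3,\sqrt{-2 + 4} \right)} 4 \cdot 7 = 3 \cdot 4 \cdot 7 = 12 \cdot 7 = 84$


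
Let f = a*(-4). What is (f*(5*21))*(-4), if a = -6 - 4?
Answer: -16800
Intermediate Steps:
a = -10
f = 40 (f = -10*(-4) = 40)
(f*(5*21))*(-4) = (40*(5*21))*(-4) = (40*105)*(-4) = 4200*(-4) = -16800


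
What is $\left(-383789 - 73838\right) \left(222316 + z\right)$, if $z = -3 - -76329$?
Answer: $-136666642534$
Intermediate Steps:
$z = 76326$ ($z = -3 + 76329 = 76326$)
$\left(-383789 - 73838\right) \left(222316 + z\right) = \left(-383789 - 73838\right) \left(222316 + 76326\right) = \left(-457627\right) 298642 = -136666642534$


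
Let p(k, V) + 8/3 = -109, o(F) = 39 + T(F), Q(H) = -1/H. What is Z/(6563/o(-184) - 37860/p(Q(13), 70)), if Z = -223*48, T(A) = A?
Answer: -103989360/2854099 ≈ -36.435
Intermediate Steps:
Z = -10704
o(F) = 39 + F
p(k, V) = -335/3 (p(k, V) = -8/3 - 109 = -335/3)
Z/(6563/o(-184) - 37860/p(Q(13), 70)) = -10704/(6563/(39 - 184) - 37860/(-335/3)) = -10704/(6563/(-145) - 37860*(-3/335)) = -10704/(6563*(-1/145) + 22716/67) = -10704/(-6563/145 + 22716/67) = -10704/2854099/9715 = -10704*9715/2854099 = -103989360/2854099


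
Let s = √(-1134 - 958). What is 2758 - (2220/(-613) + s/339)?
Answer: 1692874/613 - 2*I*√523/339 ≈ 2761.6 - 0.13492*I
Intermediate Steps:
s = 2*I*√523 (s = √(-2092) = 2*I*√523 ≈ 45.738*I)
2758 - (2220/(-613) + s/339) = 2758 - (2220/(-613) + (2*I*√523)/339) = 2758 - (2220*(-1/613) + (2*I*√523)*(1/339)) = 2758 - (-2220/613 + 2*I*√523/339) = 2758 + (2220/613 - 2*I*√523/339) = 1692874/613 - 2*I*√523/339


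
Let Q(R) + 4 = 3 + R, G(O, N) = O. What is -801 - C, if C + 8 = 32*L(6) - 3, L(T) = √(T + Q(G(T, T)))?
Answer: -790 - 32*√11 ≈ -896.13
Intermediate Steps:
Q(R) = -1 + R (Q(R) = -4 + (3 + R) = -1 + R)
L(T) = √(-1 + 2*T) (L(T) = √(T + (-1 + T)) = √(-1 + 2*T))
C = -11 + 32*√11 (C = -8 + (32*√(-1 + 2*6) - 3) = -8 + (32*√(-1 + 12) - 3) = -8 + (32*√11 - 3) = -8 + (-3 + 32*√11) = -11 + 32*√11 ≈ 95.132)
-801 - C = -801 - (-11 + 32*√11) = -801 + (11 - 32*√11) = -790 - 32*√11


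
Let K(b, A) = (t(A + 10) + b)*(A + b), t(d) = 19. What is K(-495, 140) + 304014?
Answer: 472994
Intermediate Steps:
K(b, A) = (19 + b)*(A + b)
K(-495, 140) + 304014 = ((-495)² + 19*140 + 19*(-495) + 140*(-495)) + 304014 = (245025 + 2660 - 9405 - 69300) + 304014 = 168980 + 304014 = 472994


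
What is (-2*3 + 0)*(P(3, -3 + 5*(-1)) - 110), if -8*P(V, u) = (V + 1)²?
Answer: 672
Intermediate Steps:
P(V, u) = -(1 + V)²/8 (P(V, u) = -(V + 1)²/8 = -(1 + V)²/8)
(-2*3 + 0)*(P(3, -3 + 5*(-1)) - 110) = (-2*3 + 0)*(-(1 + 3)²/8 - 110) = (-6 + 0)*(-⅛*4² - 110) = -6*(-⅛*16 - 110) = -6*(-2 - 110) = -6*(-112) = 672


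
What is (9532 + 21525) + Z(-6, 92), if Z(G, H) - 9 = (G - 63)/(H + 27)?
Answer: 3696785/119 ≈ 31065.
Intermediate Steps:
Z(G, H) = 9 + (-63 + G)/(27 + H) (Z(G, H) = 9 + (G - 63)/(H + 27) = 9 + (-63 + G)/(27 + H))
(9532 + 21525) + Z(-6, 92) = (9532 + 21525) + (180 - 6 + 9*92)/(27 + 92) = 31057 + (180 - 6 + 828)/119 = 31057 + (1/119)*1002 = 31057 + 1002/119 = 3696785/119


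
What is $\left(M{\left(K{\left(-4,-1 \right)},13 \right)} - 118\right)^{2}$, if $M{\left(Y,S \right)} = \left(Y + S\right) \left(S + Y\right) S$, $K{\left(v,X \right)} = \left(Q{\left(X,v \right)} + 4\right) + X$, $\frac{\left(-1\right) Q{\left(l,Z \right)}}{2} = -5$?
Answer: $75168900$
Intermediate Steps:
$Q{\left(l,Z \right)} = 10$ ($Q{\left(l,Z \right)} = \left(-2\right) \left(-5\right) = 10$)
$K{\left(v,X \right)} = 14 + X$ ($K{\left(v,X \right)} = \left(10 + 4\right) + X = 14 + X$)
$M{\left(Y,S \right)} = S \left(S + Y\right)^{2}$ ($M{\left(Y,S \right)} = \left(S + Y\right) \left(S + Y\right) S = \left(S + Y\right)^{2} S = S \left(S + Y\right)^{2}$)
$\left(M{\left(K{\left(-4,-1 \right)},13 \right)} - 118\right)^{2} = \left(13 \left(13 + \left(14 - 1\right)\right)^{2} - 118\right)^{2} = \left(13 \left(13 + 13\right)^{2} - 118\right)^{2} = \left(13 \cdot 26^{2} - 118\right)^{2} = \left(13 \cdot 676 - 118\right)^{2} = \left(8788 - 118\right)^{2} = 8670^{2} = 75168900$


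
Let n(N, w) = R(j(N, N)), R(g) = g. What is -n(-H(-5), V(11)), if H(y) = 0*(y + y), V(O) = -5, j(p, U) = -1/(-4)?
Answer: -¼ ≈ -0.25000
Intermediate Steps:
j(p, U) = ¼ (j(p, U) = -1*(-¼) = ¼)
H(y) = 0 (H(y) = 0*(2*y) = 0)
n(N, w) = ¼
-n(-H(-5), V(11)) = -1*¼ = -¼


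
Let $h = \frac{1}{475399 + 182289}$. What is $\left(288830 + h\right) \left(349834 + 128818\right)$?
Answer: $\frac{22731186476481183}{164422} \approx 1.3825 \cdot 10^{11}$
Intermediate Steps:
$h = \frac{1}{657688} \approx 1.5205 \cdot 10^{-6}$
$\left(288830 + h\right) \left(349834 + 128818\right) = \left(288830 + \frac{1}{657688}\right) \left(349834 + 128818\right) = \frac{189960025041}{657688} \cdot 478652 = \frac{22731186476481183}{164422}$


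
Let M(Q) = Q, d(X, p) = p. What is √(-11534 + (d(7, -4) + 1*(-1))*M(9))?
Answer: I*√11579 ≈ 107.61*I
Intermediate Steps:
√(-11534 + (d(7, -4) + 1*(-1))*M(9)) = √(-11534 + (-4 + 1*(-1))*9) = √(-11534 + (-4 - 1)*9) = √(-11534 - 5*9) = √(-11534 - 45) = √(-11579) = I*√11579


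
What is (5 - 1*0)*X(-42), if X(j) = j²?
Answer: 8820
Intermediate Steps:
(5 - 1*0)*X(-42) = (5 - 1*0)*(-42)² = (5 + 0)*1764 = 5*1764 = 8820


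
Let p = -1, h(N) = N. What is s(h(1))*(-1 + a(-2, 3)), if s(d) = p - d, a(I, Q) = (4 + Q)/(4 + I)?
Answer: -5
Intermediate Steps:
a(I, Q) = (4 + Q)/(4 + I)
s(d) = -1 - d
s(h(1))*(-1 + a(-2, 3)) = (-1 - 1*1)*(-1 + (4 + 3)/(4 - 2)) = (-1 - 1)*(-1 + 7/2) = -2*(-1 + (½)*7) = -2*(-1 + 7/2) = -2*5/2 = -5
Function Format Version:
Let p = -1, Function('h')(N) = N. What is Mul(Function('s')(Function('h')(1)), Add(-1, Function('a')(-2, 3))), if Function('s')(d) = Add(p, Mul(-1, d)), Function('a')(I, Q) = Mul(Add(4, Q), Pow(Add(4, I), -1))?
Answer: -5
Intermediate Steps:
Function('a')(I, Q) = Mul(Pow(Add(4, I), -1), Add(4, Q))
Function('s')(d) = Add(-1, Mul(-1, d))
Mul(Function('s')(Function('h')(1)), Add(-1, Function('a')(-2, 3))) = Mul(Add(-1, Mul(-1, 1)), Add(-1, Mul(Pow(Add(4, -2), -1), Add(4, 3)))) = Mul(Add(-1, -1), Add(-1, Mul(Pow(2, -1), 7))) = Mul(-2, Add(-1, Mul(Rational(1, 2), 7))) = Mul(-2, Add(-1, Rational(7, 2))) = Mul(-2, Rational(5, 2)) = -5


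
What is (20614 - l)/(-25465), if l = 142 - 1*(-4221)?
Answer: -16251/25465 ≈ -0.63817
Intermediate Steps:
l = 4363 (l = 142 + 4221 = 4363)
(20614 - l)/(-25465) = (20614 - 1*4363)/(-25465) = (20614 - 4363)*(-1/25465) = 16251*(-1/25465) = -16251/25465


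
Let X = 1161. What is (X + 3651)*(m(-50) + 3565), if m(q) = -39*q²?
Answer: -452015220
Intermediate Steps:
(X + 3651)*(m(-50) + 3565) = (1161 + 3651)*(-39*(-50)² + 3565) = 4812*(-39*2500 + 3565) = 4812*(-97500 + 3565) = 4812*(-93935) = -452015220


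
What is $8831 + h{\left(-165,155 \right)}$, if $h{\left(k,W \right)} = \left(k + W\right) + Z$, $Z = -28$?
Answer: $8793$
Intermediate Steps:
$h{\left(k,W \right)} = -28 + W + k$ ($h{\left(k,W \right)} = \left(k + W\right) - 28 = \left(W + k\right) - 28 = -28 + W + k$)
$8831 + h{\left(-165,155 \right)} = 8831 - 38 = 8793$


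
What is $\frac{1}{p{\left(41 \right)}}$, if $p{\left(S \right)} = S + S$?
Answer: $\frac{1}{82} \approx 0.012195$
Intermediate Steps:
$p{\left(S \right)} = 2 S$
$\frac{1}{p{\left(41 \right)}} = \frac{1}{2 \cdot 41} = \frac{1}{82}$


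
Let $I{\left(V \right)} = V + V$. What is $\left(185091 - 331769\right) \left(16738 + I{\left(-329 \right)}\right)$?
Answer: $-2358582240$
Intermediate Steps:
$I{\left(V \right)} = 2 V$
$\left(185091 - 331769\right) \left(16738 + I{\left(-329 \right)}\right) = \left(185091 - 331769\right) \left(16738 + 2 \left(-329\right)\right) = \left(185091 - 331769\right) \left(16738 - 658\right) = \left(-146678\right) 16080 = -2358582240$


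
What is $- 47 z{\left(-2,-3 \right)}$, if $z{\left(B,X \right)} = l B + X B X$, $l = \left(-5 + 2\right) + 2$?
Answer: $752$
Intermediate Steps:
$l = -1$ ($l = -3 + 2 = -1$)
$z{\left(B,X \right)} = - B + B X^{2}$ ($z{\left(B,X \right)} = - B + X B X = - B + B X X = - B + B X^{2}$)
$- 47 z{\left(-2,-3 \right)} = - 47 \left(- 2 \left(-1 + \left(-3\right)^{2}\right)\right) = - 47 \left(- 2 \left(-1 + 9\right)\right) = - 47 \left(\left(-2\right) 8\right) = \left(-47\right) \left(-16\right) = 752$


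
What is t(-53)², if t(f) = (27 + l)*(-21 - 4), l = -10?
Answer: 180625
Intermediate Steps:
t(f) = -425 (t(f) = (27 - 10)*(-21 - 4) = 17*(-25) = -425)
t(-53)² = (-425)² = 180625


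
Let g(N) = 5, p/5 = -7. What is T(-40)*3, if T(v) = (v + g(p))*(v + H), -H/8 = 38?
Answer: 36120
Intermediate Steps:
p = -35 (p = 5*(-7) = -35)
H = -304 (H = -8*38 = -304)
T(v) = (-304 + v)*(5 + v) (T(v) = (v + 5)*(v - 304) = (5 + v)*(-304 + v) = (-304 + v)*(5 + v))
T(-40)*3 = (-1520 + (-40)² - 299*(-40))*3 = (-1520 + 1600 + 11960)*3 = 12040*3 = 36120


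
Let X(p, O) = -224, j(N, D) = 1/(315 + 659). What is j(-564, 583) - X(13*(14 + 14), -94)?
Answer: 218177/974 ≈ 224.00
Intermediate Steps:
j(N, D) = 1/974
j(-564, 583) - X(13*(14 + 14), -94) = 1/974 - 1*(-224) = 1/974 + 224 = 218177/974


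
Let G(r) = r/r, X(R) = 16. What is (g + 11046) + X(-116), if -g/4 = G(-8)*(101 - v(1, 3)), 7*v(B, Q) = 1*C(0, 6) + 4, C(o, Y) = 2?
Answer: 74630/7 ≈ 10661.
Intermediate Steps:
G(r) = 1
v(B, Q) = 6/7 (v(B, Q) = (1*2 + 4)/7 = (2 + 4)/7 = (1/7)*6 = 6/7)
g = -2804/7 (g = -4*(101 - 1*6/7) = -4*(101 - 6/7) = -4*701/7 = -2804/7 ≈ -400.57)
(g + 11046) + X(-116) = (-2804/7 + 11046) + 16 = 74518/7 + 16 = 74630/7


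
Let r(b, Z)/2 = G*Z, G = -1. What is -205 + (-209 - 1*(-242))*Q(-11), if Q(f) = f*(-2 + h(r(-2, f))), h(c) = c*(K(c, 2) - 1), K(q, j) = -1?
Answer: 16493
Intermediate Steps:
r(b, Z) = -2*Z (r(b, Z) = 2*(-Z) = -2*Z)
h(c) = -2*c (h(c) = c*(-1 - 1) = c*(-2) = -2*c)
Q(f) = f*(-2 + 4*f) (Q(f) = f*(-2 - (-4)*f) = f*(-2 + 4*f))
-205 + (-209 - 1*(-242))*Q(-11) = -205 + (-209 - 1*(-242))*(2*(-11)*(-1 + 2*(-11))) = -205 + (-209 + 242)*(2*(-11)*(-1 - 22)) = -205 + 33*(2*(-11)*(-23)) = -205 + 33*506 = -205 + 16698 = 16493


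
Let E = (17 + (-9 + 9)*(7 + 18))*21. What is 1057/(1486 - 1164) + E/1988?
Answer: 22615/6532 ≈ 3.4622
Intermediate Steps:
E = 357 (E = (17 + 0*25)*21 = (17 + 0)*21 = 17*21 = 357)
1057/(1486 - 1164) + E/1988 = 1057/(1486 - 1164) + 357/1988 = 1057/322 + 357*(1/1988) = 1057*(1/322) + 51/284 = 151/46 + 51/284 = 22615/6532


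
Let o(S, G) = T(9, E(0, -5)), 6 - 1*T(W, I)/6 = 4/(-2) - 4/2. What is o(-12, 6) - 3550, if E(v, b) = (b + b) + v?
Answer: -3490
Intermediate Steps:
E(v, b) = v + 2*b (E(v, b) = 2*b + v = v + 2*b)
T(W, I) = 60 (T(W, I) = 36 - 6*(4/(-2) - 4/2) = 36 - 6*(4*(-1/2) - 4*1/2) = 36 - 6*(-2 - 2) = 36 - 6*(-4) = 36 + 24 = 60)
o(S, G) = 60
o(-12, 6) - 3550 = 60 - 3550 = -3490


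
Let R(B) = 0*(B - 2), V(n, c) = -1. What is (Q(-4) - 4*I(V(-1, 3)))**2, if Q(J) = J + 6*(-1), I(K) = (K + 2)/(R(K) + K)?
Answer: 36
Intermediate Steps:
R(B) = 0 (R(B) = 0*(-2 + B) = 0)
I(K) = (2 + K)/K (I(K) = (K + 2)/(0 + K) = (2 + K)/K)
Q(J) = -6 + J (Q(J) = J - 6 = -6 + J)
(Q(-4) - 4*I(V(-1, 3)))**2 = ((-6 - 4) - 4*(2 - 1)/(-1))**2 = (-10 - (-4))**2 = (-10 - 4*(-1))**2 = (-10 + 4)**2 = (-6)**2 = 36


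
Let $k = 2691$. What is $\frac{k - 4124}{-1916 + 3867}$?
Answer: $- \frac{1433}{1951} \approx -0.7345$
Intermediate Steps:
$\frac{k - 4124}{-1916 + 3867} = \frac{2691 - 4124}{-1916 + 3867} = - \frac{1433}{1951}$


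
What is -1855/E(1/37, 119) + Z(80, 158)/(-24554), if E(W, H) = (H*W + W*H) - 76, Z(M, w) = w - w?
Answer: 68635/2574 ≈ 26.665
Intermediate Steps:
Z(M, w) = 0
E(W, H) = -76 + 2*H*W (E(W, H) = (H*W + H*W) - 76 = 2*H*W - 76 = -76 + 2*H*W)
-1855/E(1/37, 119) + Z(80, 158)/(-24554) = -1855/(-76 + 2*119/37) + 0/(-24554) = -1855/(-76 + 2*119*(1/37)) + 0*(-1/24554) = -1855/(-76 + 238/37) + 0 = -1855/(-2574/37) + 0 = -1855*(-37/2574) + 0 = 68635/2574 + 0 = 68635/2574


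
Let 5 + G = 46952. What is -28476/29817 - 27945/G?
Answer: -80374031/51845137 ≈ -1.5503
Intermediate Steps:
G = 46947 (G = -5 + 46952 = 46947)
-28476/29817 - 27945/G = -28476/29817 - 27945/46947 = -28476*1/29817 - 27945*1/46947 = -3164/3313 - 9315/15649 = -80374031/51845137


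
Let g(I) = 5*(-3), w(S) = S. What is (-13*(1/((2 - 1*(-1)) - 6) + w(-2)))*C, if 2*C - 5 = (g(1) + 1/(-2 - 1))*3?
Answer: -3731/6 ≈ -621.83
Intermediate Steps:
g(I) = -15
C = -41/2 (C = 5/2 + ((-15 + 1/(-2 - 1))*3)/2 = 5/2 + ((-15 + 1/(-3))*3)/2 = 5/2 + ((-15 - ⅓)*3)/2 = 5/2 + (-46/3*3)/2 = 5/2 + (½)*(-46) = 5/2 - 23 = -41/2 ≈ -20.500)
(-13*(1/((2 - 1*(-1)) - 6) + w(-2)))*C = -13*(1/((2 - 1*(-1)) - 6) - 2)*(-41/2) = -13*(1/((2 + 1) - 6) - 2)*(-41/2) = -13*(1/(3 - 6) - 2)*(-41/2) = -13*(1/(-3) - 2)*(-41/2) = -13*(-⅓ - 2)*(-41/2) = -13*(-7/3)*(-41/2) = (91/3)*(-41/2) = -3731/6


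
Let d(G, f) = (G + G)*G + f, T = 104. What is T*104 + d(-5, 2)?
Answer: 10868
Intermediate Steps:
d(G, f) = f + 2*G**2 (d(G, f) = (2*G)*G + f = 2*G**2 + f = f + 2*G**2)
T*104 + d(-5, 2) = 104*104 + (2 + 2*(-5)**2) = 10816 + (2 + 2*25) = 10816 + (2 + 50) = 10816 + 52 = 10868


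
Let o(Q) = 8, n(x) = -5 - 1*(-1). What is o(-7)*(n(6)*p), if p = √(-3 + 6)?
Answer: -32*√3 ≈ -55.426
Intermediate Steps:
n(x) = -4 (n(x) = -5 + 1 = -4)
p = √3 ≈ 1.7320
o(-7)*(n(6)*p) = 8*(-4*√3) = -32*√3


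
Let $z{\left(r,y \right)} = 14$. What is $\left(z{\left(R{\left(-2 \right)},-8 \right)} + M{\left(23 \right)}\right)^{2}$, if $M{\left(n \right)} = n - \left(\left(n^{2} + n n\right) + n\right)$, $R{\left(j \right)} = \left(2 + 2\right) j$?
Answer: $1089936$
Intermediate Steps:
$R{\left(j \right)} = 4 j$
$M{\left(n \right)} = - 2 n^{2}$ ($M{\left(n \right)} = n - \left(\left(n^{2} + n^{2}\right) + n\right) = n - \left(2 n^{2} + n\right) = n - \left(n + 2 n^{2}\right) = - 2 n^{2}$)
$\left(z{\left(R{\left(-2 \right)},-8 \right)} + M{\left(23 \right)}\right)^{2} = \left(14 - 2 \cdot 23^{2}\right)^{2} = \left(14 - 1058\right)^{2} = \left(-1044\right)^{2} = 1089936$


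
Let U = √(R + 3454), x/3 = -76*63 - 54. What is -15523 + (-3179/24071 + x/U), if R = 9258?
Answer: -373657312/24071 - 7263*√3178/3178 ≈ -15652.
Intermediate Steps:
x = -14526 (x = 3*(-76*63 - 54) = 3*(-4788 - 54) = 3*(-4842) = -14526)
U = 2*√3178 (U = √(9258 + 3454) = √12712 = 2*√3178 ≈ 112.75)
-15523 + (-3179/24071 + x/U) = -15523 + (-3179/24071 - 14526*√3178/6356) = -15523 + (-3179*1/24071 - 7263*√3178/3178) = -15523 + (-3179/24071 - 7263*√3178/3178) = -373657312/24071 - 7263*√3178/3178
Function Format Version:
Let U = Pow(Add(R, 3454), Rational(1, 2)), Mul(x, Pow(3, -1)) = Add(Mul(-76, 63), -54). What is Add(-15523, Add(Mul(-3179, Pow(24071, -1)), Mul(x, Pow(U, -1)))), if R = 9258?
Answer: Add(Rational(-373657312, 24071), Mul(Rational(-7263, 3178), Pow(3178, Rational(1, 2)))) ≈ -15652.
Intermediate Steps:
x = -14526 (x = Mul(3, Add(Mul(-76, 63), -54)) = Mul(3, Add(-4788, -54)) = Mul(3, -4842) = -14526)
U = Mul(2, Pow(3178, Rational(1, 2))) (U = Pow(Add(9258, 3454), Rational(1, 2)) = Pow(12712, Rational(1, 2)) = Mul(2, Pow(3178, Rational(1, 2))) ≈ 112.75)
Add(-15523, Add(Mul(-3179, Pow(24071, -1)), Mul(x, Pow(U, -1)))) = Add(-15523, Add(Mul(-3179, Pow(24071, -1)), Mul(-14526, Pow(Mul(2, Pow(3178, Rational(1, 2))), -1)))) = Add(-15523, Add(Mul(-3179, Rational(1, 24071)), Mul(-14526, Mul(Rational(1, 6356), Pow(3178, Rational(1, 2)))))) = Add(-15523, Add(Rational(-3179, 24071), Mul(Rational(-7263, 3178), Pow(3178, Rational(1, 2))))) = Add(Rational(-373657312, 24071), Mul(Rational(-7263, 3178), Pow(3178, Rational(1, 2))))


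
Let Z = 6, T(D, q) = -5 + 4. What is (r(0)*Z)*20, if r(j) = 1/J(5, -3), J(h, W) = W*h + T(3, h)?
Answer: -15/2 ≈ -7.5000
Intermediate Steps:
T(D, q) = -1
J(h, W) = -1 + W*h (J(h, W) = W*h - 1 = -1 + W*h)
r(j) = -1/16 (r(j) = 1/(-1 - 3*5) = 1/(-1 - 15) = 1/(-16) = -1/16)
(r(0)*Z)*20 = -1/16*6*20 = -3/8*20 = -15/2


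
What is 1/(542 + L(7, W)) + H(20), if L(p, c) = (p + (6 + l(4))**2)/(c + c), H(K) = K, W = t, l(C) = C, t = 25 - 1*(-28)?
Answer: 1151286/57559 ≈ 20.002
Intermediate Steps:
t = 53 (t = 25 + 28 = 53)
W = 53
L(p, c) = (100 + p)/(2*c) (L(p, c) = (p + (6 + 4)**2)/(c + c) = (p + 10**2)/((2*c)) = (p + 100)*(1/(2*c)) = (100 + p)*(1/(2*c)) = (100 + p)/(2*c))
1/(542 + L(7, W)) + H(20) = 1/(542 + (1/2)*(100 + 7)/53) + 20 = 1/(542 + (1/2)*(1/53)*107) + 20 = 1/(542 + 107/106) + 20 = 1/(57559/106) + 20 = 106/57559 + 20 = 1151286/57559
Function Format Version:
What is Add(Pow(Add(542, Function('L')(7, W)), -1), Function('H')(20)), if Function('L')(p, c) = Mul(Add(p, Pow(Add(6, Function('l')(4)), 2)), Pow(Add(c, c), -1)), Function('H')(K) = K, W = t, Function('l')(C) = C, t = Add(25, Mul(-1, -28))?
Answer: Rational(1151286, 57559) ≈ 20.002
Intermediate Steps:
t = 53 (t = Add(25, 28) = 53)
W = 53
Function('L')(p, c) = Mul(Rational(1, 2), Pow(c, -1), Add(100, p)) (Function('L')(p, c) = Mul(Add(p, Pow(Add(6, 4), 2)), Pow(Add(c, c), -1)) = Mul(Add(p, Pow(10, 2)), Pow(Mul(2, c), -1)) = Mul(Add(p, 100), Mul(Rational(1, 2), Pow(c, -1))) = Mul(Add(100, p), Mul(Rational(1, 2), Pow(c, -1))) = Mul(Rational(1, 2), Pow(c, -1), Add(100, p)))
Add(Pow(Add(542, Function('L')(7, W)), -1), Function('H')(20)) = Add(Pow(Add(542, Mul(Rational(1, 2), Pow(53, -1), Add(100, 7))), -1), 20) = Add(Pow(Add(542, Mul(Rational(1, 2), Rational(1, 53), 107)), -1), 20) = Add(Pow(Add(542, Rational(107, 106)), -1), 20) = Add(Pow(Rational(57559, 106), -1), 20) = Add(Rational(106, 57559), 20) = Rational(1151286, 57559)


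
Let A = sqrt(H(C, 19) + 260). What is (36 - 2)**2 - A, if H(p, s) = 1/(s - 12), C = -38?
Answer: 1156 - sqrt(12747)/7 ≈ 1139.9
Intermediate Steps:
H(p, s) = 1/(-12 + s)
A = sqrt(12747)/7 (A = sqrt(1/(-12 + 19) + 260) = sqrt(1/7 + 260) = sqrt(1821/7) = sqrt(12747)/7 ≈ 16.129)
(36 - 2)**2 - A = (36 - 2)**2 - sqrt(12747)/7 = 34**2 - sqrt(12747)/7 = 1156 - sqrt(12747)/7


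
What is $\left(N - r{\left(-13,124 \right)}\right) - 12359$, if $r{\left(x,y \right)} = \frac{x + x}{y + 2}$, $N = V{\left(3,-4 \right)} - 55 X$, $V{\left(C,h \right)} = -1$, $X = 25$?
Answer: $- \frac{865292}{63} \approx -13735.0$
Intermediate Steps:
$N = -1376$ ($N = -1 - 1375 = -1376$)
$r{\left(x,y \right)} = \frac{2 x}{2 + y}$
$\left(N - r{\left(-13,124 \right)}\right) - 12359 = \left(-1376 - 2 \left(-13\right) \frac{1}{2 + 124}\right) - 12359 = \left(-1376 - 2 \left(-13\right) \frac{1}{126}\right) - 12359 = \left(-1376 - - \frac{13}{63}\right) - 12359 = \left(-1376 + \frac{13}{63}\right) - 12359 = - \frac{86675}{63} - 12359 = - \frac{865292}{63}$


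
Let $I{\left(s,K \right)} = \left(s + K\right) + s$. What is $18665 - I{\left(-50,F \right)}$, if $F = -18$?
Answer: $18783$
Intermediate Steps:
$I{\left(s,K \right)} = K + 2 s$ ($I{\left(s,K \right)} = \left(K + s\right) + s = K + 2 s$)
$18665 - I{\left(-50,F \right)} = 18665 - \left(-18 + 2 \left(-50\right)\right) = 18665 - \left(-18 - 100\right) = 18665 - -118 = 18665 + 118 = 18783$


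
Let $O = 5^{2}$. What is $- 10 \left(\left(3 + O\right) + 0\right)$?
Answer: $-280$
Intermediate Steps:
$O = 25$
$- 10 \left(\left(3 + O\right) + 0\right) = - 10 \left(\left(3 + 25\right) + 0\right) = - 10 \left(28 + 0\right) = \left(-10\right) 28 = -280$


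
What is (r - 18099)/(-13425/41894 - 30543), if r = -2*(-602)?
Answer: 707799130/1279581867 ≈ 0.55315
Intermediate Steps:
r = 1204
(r - 18099)/(-13425/41894 - 30543) = (1204 - 18099)/(-13425/41894 - 30543) = -16895/(-13425*1/41894 - 30543) = -16895/(-13425/41894 - 30543) = -16895/(-1279581867/41894) = -16895*(-41894/1279581867) = 707799130/1279581867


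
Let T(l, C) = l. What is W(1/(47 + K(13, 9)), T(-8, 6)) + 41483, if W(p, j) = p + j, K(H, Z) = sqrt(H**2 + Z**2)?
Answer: 81249572/1959 - 5*sqrt(10)/1959 ≈ 41475.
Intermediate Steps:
W(p, j) = j + p
W(1/(47 + K(13, 9)), T(-8, 6)) + 41483 = (-8 + 1/(47 + sqrt(13**2 + 9**2))) + 41483 = (-8 + 1/(47 + sqrt(169 + 81))) + 41483 = (-8 + 1/(47 + sqrt(250))) + 41483 = (-8 + 1/(47 + 5*sqrt(10))) + 41483 = 41475 + 1/(47 + 5*sqrt(10))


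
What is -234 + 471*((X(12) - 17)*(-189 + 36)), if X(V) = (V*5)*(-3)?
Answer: 14196177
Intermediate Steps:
X(V) = -15*V (X(V) = (5*V)*(-3) = -15*V)
-234 + 471*((X(12) - 17)*(-189 + 36)) = -234 + 471*((-15*12 - 17)*(-189 + 36)) = -234 + 471*((-180 - 17)*(-153)) = -234 + 471*(-197*(-153)) = -234 + 471*30141 = -234 + 14196411 = 14196177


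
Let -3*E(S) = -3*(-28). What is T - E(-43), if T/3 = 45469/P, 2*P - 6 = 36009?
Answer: 427078/12005 ≈ 35.575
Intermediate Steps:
P = 36015/2 (P = 3 + (1/2)*36009 = 3 + 36009/2 = 36015/2 ≈ 18008.)
E(S) = -28 (E(S) = -(-1)*(-28) = -1/3*84 = -28)
T = 90938/12005 (T = 3*(45469/(36015/2)) = 3*(45469*(2/36015)) = 3*(90938/36015) = 90938/12005 ≈ 7.5750)
T - E(-43) = 90938/12005 - 1*(-28) = 90938/12005 + 28 = 427078/12005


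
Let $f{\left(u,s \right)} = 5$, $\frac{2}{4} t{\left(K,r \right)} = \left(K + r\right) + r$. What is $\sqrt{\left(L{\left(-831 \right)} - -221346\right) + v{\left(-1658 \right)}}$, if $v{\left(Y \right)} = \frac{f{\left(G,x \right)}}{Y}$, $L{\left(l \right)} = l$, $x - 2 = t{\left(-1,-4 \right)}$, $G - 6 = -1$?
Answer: $\frac{\sqrt{606187788170}}{1658} \approx 469.59$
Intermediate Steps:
$G = 5$ ($G = 6 - 1 = 5$)
$t{\left(K,r \right)} = 2 K + 4 r$ ($t{\left(K,r \right)} = 2 \left(\left(K + r\right) + r\right) = 2 \left(K + 2 r\right) = 2 K + 4 r$)
$x = -16$ ($x = 2 + \left(2 \left(-1\right) + 4 \left(-4\right)\right) = 2 - 18 = -16$)
$v{\left(Y \right)} = \frac{5}{Y}$
$\sqrt{\left(L{\left(-831 \right)} - -221346\right) + v{\left(-1658 \right)}} = \sqrt{\left(-831 - -221346\right) + \frac{5}{-1658}} = \sqrt{\left(-831 + 221346\right) + 5 \left(- \frac{1}{1658}\right)} = \sqrt{220515 - \frac{5}{1658}} = \sqrt{\frac{365613865}{1658}} = \frac{\sqrt{606187788170}}{1658}$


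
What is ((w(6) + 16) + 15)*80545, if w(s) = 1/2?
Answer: 5074335/2 ≈ 2.5372e+6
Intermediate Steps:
w(s) = ½
((w(6) + 16) + 15)*80545 = ((½ + 16) + 15)*80545 = (33/2 + 15)*80545 = (63/2)*80545 = 5074335/2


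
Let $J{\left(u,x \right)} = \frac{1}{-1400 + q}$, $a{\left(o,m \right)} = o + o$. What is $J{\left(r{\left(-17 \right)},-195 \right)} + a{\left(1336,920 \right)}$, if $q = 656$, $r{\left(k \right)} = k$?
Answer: $\frac{1987967}{744} \approx 2672.0$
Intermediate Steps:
$a{\left(o,m \right)} = 2 o$
$J{\left(u,x \right)} = - \frac{1}{744}$ ($J{\left(u,x \right)} = \frac{1}{-1400 + 656} = \frac{1}{-744} = - \frac{1}{744}$)
$J{\left(r{\left(-17 \right)},-195 \right)} + a{\left(1336,920 \right)} = - \frac{1}{744} + 2 \cdot 1336 = - \frac{1}{744} + 2672 = \frac{1987967}{744}$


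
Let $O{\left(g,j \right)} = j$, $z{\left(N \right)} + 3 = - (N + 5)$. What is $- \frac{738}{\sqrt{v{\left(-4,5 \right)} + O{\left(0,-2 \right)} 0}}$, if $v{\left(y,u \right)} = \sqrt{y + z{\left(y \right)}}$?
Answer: $369 \sqrt[4]{2} i^{\frac{3}{2}} \approx -310.29 + 310.29 i$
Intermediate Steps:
$z{\left(N \right)} = -8 - N$ ($z{\left(N \right)} = -3 - \left(N + 5\right) = -3 - \left(5 + N\right) = -8 - N$)
$v{\left(y,u \right)} = 2 i \sqrt{2}$ ($v{\left(y,u \right)} = \sqrt{y - \left(8 + y\right)} = \sqrt{-8} = 2 i \sqrt{2}$)
$- \frac{738}{\sqrt{v{\left(-4,5 \right)} + O{\left(0,-2 \right)} 0}} = - \frac{738}{\sqrt{2 i \sqrt{2} - 0}} = - \frac{738}{\sqrt{2 i \sqrt{2} + 0}} = - \frac{738}{\sqrt{2 i \sqrt{2}}} = - \frac{738}{2^{\frac{3}{4}} \sqrt{i}} = - 738 \left(- \frac{\sqrt[4]{2} i^{\frac{3}{2}}}{2}\right) = 369 \sqrt[4]{2} i^{\frac{3}{2}}$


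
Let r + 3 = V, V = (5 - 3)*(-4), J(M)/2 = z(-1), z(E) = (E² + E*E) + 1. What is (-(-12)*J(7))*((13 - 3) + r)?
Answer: -72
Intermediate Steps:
z(E) = 1 + 2*E² (z(E) = (E² + E²) + 1 = 2*E² + 1 = 1 + 2*E²)
J(M) = 6 (J(M) = 2*(1 + 2*(-1)²) = 2*(1 + 2*1) = 2*(1 + 2) = 2*3 = 6)
V = -8 (V = 2*(-4) = -8)
r = -11 (r = -3 - 8 = -11)
(-(-12)*J(7))*((13 - 3) + r) = (-(-12)*6)*((13 - 3) - 11) = (-12*(-6))*(10 - 11) = 72*(-1) = -72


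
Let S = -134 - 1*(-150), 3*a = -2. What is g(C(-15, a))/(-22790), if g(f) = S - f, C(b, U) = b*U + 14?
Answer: 4/11395 ≈ 0.00035103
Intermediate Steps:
a = -⅔ (a = (⅓)*(-2) = -⅔ ≈ -0.66667)
S = 16 (S = -134 + 150 = 16)
C(b, U) = 14 + U*b (C(b, U) = U*b + 14 = 14 + U*b)
g(f) = 16 - f
g(C(-15, a))/(-22790) = (16 - (14 - ⅔*(-15)))/(-22790) = (16 - (14 + 10))*(-1/22790) = (16 - 1*24)*(-1/22790) = (16 - 24)*(-1/22790) = -8*(-1/22790) = 4/11395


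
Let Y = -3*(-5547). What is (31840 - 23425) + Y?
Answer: 25056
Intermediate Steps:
Y = 16641
(31840 - 23425) + Y = (31840 - 23425) + 16641 = 8415 + 16641 = 25056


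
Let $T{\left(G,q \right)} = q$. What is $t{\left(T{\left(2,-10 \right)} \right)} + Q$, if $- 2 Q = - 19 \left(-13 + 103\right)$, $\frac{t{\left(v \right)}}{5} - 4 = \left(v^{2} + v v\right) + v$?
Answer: $1825$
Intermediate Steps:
$t{\left(v \right)} = 20 + 5 v + 10 v^{2}$ ($t{\left(v \right)} = 20 + 5 \left(\left(v^{2} + v v\right) + v\right) = 20 + 5 \left(\left(v^{2} + v^{2}\right) + v\right) = 20 + 5 \left(2 v^{2} + v\right) = 20 + 5 \left(v + 2 v^{2}\right) = 20 + \left(5 v + 10 v^{2}\right) = 20 + 5 v + 10 v^{2}$)
$Q = 855$ ($Q = - \frac{\left(-19\right) \left(-13 + 103\right)}{2} = - \frac{\left(-19\right) 90}{2} = \left(- \frac{1}{2}\right) \left(-1710\right) = 855$)
$t{\left(T{\left(2,-10 \right)} \right)} + Q = \left(20 + 5 \left(-10\right) + 10 \left(-10\right)^{2}\right) + 855 = \left(20 - 50 + 10 \cdot 100\right) + 855 = \left(20 - 50 + 1000\right) + 855 = 970 + 855 = 1825$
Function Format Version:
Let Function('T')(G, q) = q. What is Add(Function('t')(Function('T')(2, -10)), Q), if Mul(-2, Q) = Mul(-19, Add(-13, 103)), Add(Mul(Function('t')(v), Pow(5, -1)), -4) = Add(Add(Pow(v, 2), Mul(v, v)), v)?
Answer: 1825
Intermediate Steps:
Function('t')(v) = Add(20, Mul(5, v), Mul(10, Pow(v, 2))) (Function('t')(v) = Add(20, Mul(5, Add(Add(Pow(v, 2), Mul(v, v)), v))) = Add(20, Mul(5, Add(Add(Pow(v, 2), Pow(v, 2)), v))) = Add(20, Mul(5, Add(Mul(2, Pow(v, 2)), v))) = Add(20, Mul(5, Add(v, Mul(2, Pow(v, 2))))) = Add(20, Add(Mul(5, v), Mul(10, Pow(v, 2)))) = Add(20, Mul(5, v), Mul(10, Pow(v, 2))))
Q = 855 (Q = Mul(Rational(-1, 2), Mul(-19, Add(-13, 103))) = Mul(Rational(-1, 2), Mul(-19, 90)) = Mul(Rational(-1, 2), -1710) = 855)
Add(Function('t')(Function('T')(2, -10)), Q) = Add(Add(20, Mul(5, -10), Mul(10, Pow(-10, 2))), 855) = Add(Add(20, -50, Mul(10, 100)), 855) = Add(Add(20, -50, 1000), 855) = Add(970, 855) = 1825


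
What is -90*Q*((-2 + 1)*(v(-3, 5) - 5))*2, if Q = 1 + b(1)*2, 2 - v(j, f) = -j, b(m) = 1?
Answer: -3240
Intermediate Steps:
v(j, f) = 2 + j (v(j, f) = 2 - (-1)*j = 2 + j)
Q = 3 (Q = 1 + 1*2 = 1 + 2 = 3)
-90*Q*((-2 + 1)*(v(-3, 5) - 5))*2 = -90*3*((-2 + 1)*((2 - 3) - 5))*2 = -90*3*(-(-1 - 5))*2 = -90*3*(-1*(-6))*2 = -90*3*6*2 = -1620*2 = -90*36 = -3240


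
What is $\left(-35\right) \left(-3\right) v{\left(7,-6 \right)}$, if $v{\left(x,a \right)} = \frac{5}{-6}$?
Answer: $- \frac{175}{2} \approx -87.5$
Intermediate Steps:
$v{\left(x,a \right)} = - \frac{5}{6}$ ($v{\left(x,a \right)} = 5 \left(- \frac{1}{6}\right) = - \frac{5}{6}$)
$\left(-35\right) \left(-3\right) v{\left(7,-6 \right)} = \left(-35\right) \left(-3\right) \left(- \frac{5}{6}\right) = 105 \left(- \frac{5}{6}\right) = - \frac{175}{2}$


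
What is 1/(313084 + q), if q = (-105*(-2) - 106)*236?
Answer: 1/337628 ≈ 2.9618e-6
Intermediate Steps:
q = 24544 (q = (210 - 106)*236 = 104*236 = 24544)
1/(313084 + q) = 1/(313084 + 24544) = 1/337628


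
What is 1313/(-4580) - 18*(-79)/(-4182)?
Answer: -2000621/3192260 ≈ -0.62671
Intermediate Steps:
1313/(-4580) - 18*(-79)/(-4182) = 1313*(-1/4580) + 1422*(-1/4182) = -1313/4580 - 237/697 = -2000621/3192260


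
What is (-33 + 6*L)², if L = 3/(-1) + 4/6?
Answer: 2209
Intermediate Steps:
L = -7/3 (L = 3*(-1) + 4*(⅙) = -3 + ⅔ = -7/3 ≈ -2.3333)
(-33 + 6*L)² = (-33 + 6*(-7/3))² = (-33 - 14)² = (-47)² = 2209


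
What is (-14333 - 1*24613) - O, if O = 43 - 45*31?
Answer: -37594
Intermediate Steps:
O = -1352 (O = 43 - 1395 = -1352)
(-14333 - 1*24613) - O = (-14333 - 1*24613) - 1*(-1352) = (-14333 - 24613) + 1352 = -38946 + 1352 = -37594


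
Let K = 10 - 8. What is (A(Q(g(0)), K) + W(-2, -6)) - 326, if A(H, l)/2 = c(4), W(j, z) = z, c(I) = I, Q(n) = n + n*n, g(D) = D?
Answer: -324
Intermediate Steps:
Q(n) = n + n**2
K = 2
A(H, l) = 8 (A(H, l) = 2*4 = 8)
(A(Q(g(0)), K) + W(-2, -6)) - 326 = (8 - 6) - 326 = 2 - 326 = -324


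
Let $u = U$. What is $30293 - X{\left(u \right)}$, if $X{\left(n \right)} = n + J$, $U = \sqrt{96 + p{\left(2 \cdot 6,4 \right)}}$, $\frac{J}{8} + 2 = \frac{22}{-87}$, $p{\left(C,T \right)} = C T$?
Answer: $\frac{2636015}{87} \approx 30299.0$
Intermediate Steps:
$J = - \frac{1568}{87}$ ($J = -16 + 8 \frac{22}{-87} = -16 + 8 \cdot 22 \left(- \frac{1}{87}\right) = -16 + 8 \left(- \frac{22}{87}\right) = -16 - \frac{176}{87} = - \frac{1568}{87} \approx -18.023$)
$U = 12$ ($U = \sqrt{96 + 2 \cdot 6 \cdot 4} = \sqrt{96 + 12 \cdot 4} = \sqrt{96 + 48} = \sqrt{144} = 12$)
$u = 12$
$X{\left(n \right)} = - \frac{1568}{87} + n$ ($X{\left(n \right)} = n - \frac{1568}{87} = - \frac{1568}{87} + n$)
$30293 - X{\left(u \right)} = 30293 - \left(- \frac{1568}{87} + 12\right) = 30293 - - \frac{524}{87} = 30293 + \frac{524}{87} = \frac{2636015}{87}$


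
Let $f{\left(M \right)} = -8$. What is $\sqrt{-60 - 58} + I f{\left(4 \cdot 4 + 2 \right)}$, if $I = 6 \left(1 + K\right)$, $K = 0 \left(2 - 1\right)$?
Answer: $-48 + i \sqrt{118} \approx -48.0 + 10.863 i$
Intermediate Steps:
$K = 0$ ($K = 0 \cdot 1 = 0$)
$I = 6$ ($I = 6 \left(1 + 0\right) = 6 \cdot 1 = 6$)
$\sqrt{-60 - 58} + I f{\left(4 \cdot 4 + 2 \right)} = \sqrt{-60 - 58} + 6 \left(-8\right) = \sqrt{-118} - 48 = i \sqrt{118} - 48 = -48 + i \sqrt{118}$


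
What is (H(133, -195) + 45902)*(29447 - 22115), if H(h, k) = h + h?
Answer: 338503776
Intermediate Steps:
H(h, k) = 2*h
(H(133, -195) + 45902)*(29447 - 22115) = (2*133 + 45902)*(29447 - 22115) = (266 + 45902)*7332 = 46168*7332 = 338503776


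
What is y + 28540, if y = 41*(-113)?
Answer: 23907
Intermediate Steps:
y = -4633
y + 28540 = -4633 + 28540 = 23907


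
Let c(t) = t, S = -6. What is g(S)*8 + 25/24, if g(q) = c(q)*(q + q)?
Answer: 13849/24 ≈ 577.04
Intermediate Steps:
g(q) = 2*q² (g(q) = q*(q + q) = q*(2*q) = 2*q²)
g(S)*8 + 25/24 = (2*(-6)²)*8 + 25/24 = (2*36)*8 + 25*(1/24) = 72*8 + 25/24 = 576 + 25/24 = 13849/24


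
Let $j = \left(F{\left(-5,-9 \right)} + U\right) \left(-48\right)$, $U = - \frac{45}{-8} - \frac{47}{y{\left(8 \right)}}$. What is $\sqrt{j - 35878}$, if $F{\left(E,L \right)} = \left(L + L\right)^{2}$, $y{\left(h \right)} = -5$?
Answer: $\frac{2 i \sqrt{325945}}{5} \approx 228.37 i$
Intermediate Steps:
$F{\left(E,L \right)} = 4 L^{2}$ ($F{\left(E,L \right)} = \left(2 L\right)^{2} = 4 L^{2}$)
$U = \frac{601}{40}$ ($U = - \frac{45}{-8} - \frac{47}{-5} = \left(-45\right) \left(- \frac{1}{8}\right) - - \frac{47}{5} = \frac{45}{8} + \frac{47}{5} = \frac{601}{40} \approx 15.025$)
$j = - \frac{81366}{5}$ ($j = \left(4 \left(-9\right)^{2} + \frac{601}{40}\right) \left(-48\right) = \left(4 \cdot 81 + \frac{601}{40}\right) \left(-48\right) = \left(324 + \frac{601}{40}\right) \left(-48\right) = \frac{13561}{40} \left(-48\right) = - \frac{81366}{5} \approx -16273.0$)
$\sqrt{j - 35878} = \sqrt{- \frac{81366}{5} - 35878} = \sqrt{- \frac{260756}{5}} = \frac{2 i \sqrt{325945}}{5}$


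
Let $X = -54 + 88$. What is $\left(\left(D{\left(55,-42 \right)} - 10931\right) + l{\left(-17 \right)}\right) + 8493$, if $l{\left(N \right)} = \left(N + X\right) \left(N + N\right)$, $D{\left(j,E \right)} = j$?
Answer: $-2961$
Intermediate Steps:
$X = 34$
$l{\left(N \right)} = 2 N \left(34 + N\right)$ ($l{\left(N \right)} = \left(N + 34\right) \left(N + N\right) = \left(34 + N\right) 2 N = 2 N \left(34 + N\right)$)
$\left(\left(D{\left(55,-42 \right)} - 10931\right) + l{\left(-17 \right)}\right) + 8493 = \left(\left(55 - 10931\right) + 2 \left(-17\right) \left(34 - 17\right)\right) + 8493 = \left(-10876 + 2 \left(-17\right) 17\right) + 8493 = \left(-10876 - 578\right) + 8493 = -11454 + 8493 = -2961$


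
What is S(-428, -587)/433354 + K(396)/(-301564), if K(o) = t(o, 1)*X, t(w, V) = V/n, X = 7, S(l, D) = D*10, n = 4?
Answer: -3541878099/261367931312 ≈ -0.013551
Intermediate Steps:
S(l, D) = 10*D
t(w, V) = V/4
K(o) = 7/4 (K(o) = ((1/4)*1)*7 = (1/4)*7 = 7/4)
S(-428, -587)/433354 + K(396)/(-301564) = (10*(-587))/433354 + (7/4)/(-301564) = -5870*1/433354 + (7/4)*(-1/301564) = -2935/216677 - 7/1206256 = -3541878099/261367931312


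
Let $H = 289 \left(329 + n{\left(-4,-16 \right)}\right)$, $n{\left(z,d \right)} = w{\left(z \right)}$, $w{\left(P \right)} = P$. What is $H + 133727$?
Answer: $227652$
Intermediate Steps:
$n{\left(z,d \right)} = z$
$H = 93925$ ($H = 289 \left(329 - 4\right) = 289 \cdot 325 = 93925$)
$H + 133727 = 93925 + 133727 = 227652$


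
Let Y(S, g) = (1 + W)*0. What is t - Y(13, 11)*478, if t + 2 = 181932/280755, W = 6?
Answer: -126526/93585 ≈ -1.3520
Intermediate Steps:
Y(S, g) = 0 (Y(S, g) = (1 + 6)*0 = 7*0 = 0)
t = -126526/93585 (t = -2 + 181932/280755 = -2 + 181932*(1/280755) = -2 + 60644/93585 = -126526/93585 ≈ -1.3520)
t - Y(13, 11)*478 = -126526/93585 - 0*478 = -126526/93585 - 1*0 = -126526/93585 + 0 = -126526/93585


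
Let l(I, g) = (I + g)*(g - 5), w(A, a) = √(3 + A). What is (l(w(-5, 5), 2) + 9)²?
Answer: 9*(1 - I*√2)² ≈ -9.0 - 25.456*I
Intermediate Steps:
l(I, g) = (-5 + g)*(I + g) (l(I, g) = (I + g)*(-5 + g) = (-5 + g)*(I + g))
(l(w(-5, 5), 2) + 9)² = ((2² - 5*√(3 - 5) - 5*2 + √(3 - 5)*2) + 9)² = ((4 - 5*I*√2 - 10 + √(-2)*2) + 9)² = ((4 - 5*I*√2 - 10 + (I*√2)*2) + 9)² = ((4 - 5*I*√2 - 10 + 2*I*√2) + 9)² = ((-6 - 3*I*√2) + 9)² = (3 - 3*I*√2)²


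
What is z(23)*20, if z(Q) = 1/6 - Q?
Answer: -1370/3 ≈ -456.67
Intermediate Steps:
z(Q) = 1/6 - Q
z(23)*20 = (1/6 - 1*23)*20 = (1/6 - 23)*20 = -137/6*20 = -1370/3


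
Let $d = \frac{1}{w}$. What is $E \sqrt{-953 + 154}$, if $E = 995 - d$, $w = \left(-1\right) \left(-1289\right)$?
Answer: $\frac{1282554 i \sqrt{799}}{1289} \approx 28125.0 i$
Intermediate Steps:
$w = 1289$
$d = \frac{1}{1289} \approx 0.0007758$
$E = \frac{1282554}{1289}$ ($E = 995 - \frac{1}{1289} = \frac{1282554}{1289} \approx 995.0$)
$E \sqrt{-953 + 154} = \frac{1282554 \sqrt{-953 + 154}}{1289} = \frac{1282554 \sqrt{-799}}{1289} = \frac{1282554 i \sqrt{799}}{1289}$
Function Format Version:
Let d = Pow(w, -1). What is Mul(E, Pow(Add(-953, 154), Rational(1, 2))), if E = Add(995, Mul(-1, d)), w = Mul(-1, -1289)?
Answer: Mul(Rational(1282554, 1289), I, Pow(799, Rational(1, 2))) ≈ Mul(28125., I)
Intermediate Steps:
w = 1289
d = Rational(1, 1289) (d = Pow(1289, -1) = Rational(1, 1289) ≈ 0.00077580)
E = Rational(1282554, 1289) (E = Add(995, Mul(-1, Rational(1, 1289))) = Add(995, Rational(-1, 1289)) = Rational(1282554, 1289) ≈ 995.00)
Mul(E, Pow(Add(-953, 154), Rational(1, 2))) = Mul(Rational(1282554, 1289), Pow(Add(-953, 154), Rational(1, 2))) = Mul(Rational(1282554, 1289), Pow(-799, Rational(1, 2))) = Mul(Rational(1282554, 1289), Mul(I, Pow(799, Rational(1, 2)))) = Mul(Rational(1282554, 1289), I, Pow(799, Rational(1, 2)))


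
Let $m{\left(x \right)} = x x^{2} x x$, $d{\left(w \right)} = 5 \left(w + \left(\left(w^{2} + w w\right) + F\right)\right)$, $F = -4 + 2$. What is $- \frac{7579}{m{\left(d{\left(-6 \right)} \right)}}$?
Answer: $- \frac{7579}{3355443200000} \approx -2.2587 \cdot 10^{-9}$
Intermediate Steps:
$F = -2$
$d{\left(w \right)} = -10 + 5 w + 10 w^{2}$ ($d{\left(w \right)} = 5 \left(w - \left(2 - w^{2} - w w\right)\right) = 5 \left(w + \left(\left(w^{2} + w^{2}\right) - 2\right)\right) = 5 \left(w + \left(2 w^{2} - 2\right)\right) = 5 \left(w + \left(-2 + 2 w^{2}\right)\right) = 5 \left(-2 + w + 2 w^{2}\right) = -10 + 5 w + 10 w^{2}$)
$m{\left(x \right)} = x^{5}$ ($m{\left(x \right)} = x^{3} x x = x^{4} x = x^{5}$)
$- \frac{7579}{m{\left(d{\left(-6 \right)} \right)}} = - \frac{7579}{\left(-10 + 5 \left(-6\right) + 10 \left(-6\right)^{2}\right)^{5}} = - \frac{7579}{\left(-10 - 30 + 10 \cdot 36\right)^{5}} = - \frac{7579}{\left(-10 - 30 + 360\right)^{5}} = - \frac{7579}{320^{5}} = - \frac{7579}{3355443200000}$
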